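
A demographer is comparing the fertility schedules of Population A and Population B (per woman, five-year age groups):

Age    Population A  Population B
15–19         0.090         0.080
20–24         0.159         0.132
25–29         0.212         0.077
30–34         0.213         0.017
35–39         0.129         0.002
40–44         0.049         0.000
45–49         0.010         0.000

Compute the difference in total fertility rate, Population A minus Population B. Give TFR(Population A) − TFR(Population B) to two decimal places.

Population A:
  Sum of ASFRs = 0.090 + 0.159 + 0.212 + 0.213 + 0.129 + 0.049 + 0.010 = 0.862
  TFR = 5 × 0.862 = 4.31
Population B:
  Sum of ASFRs = 0.080 + 0.132 + 0.077 + 0.017 + 0.002 + 0.000 + 0.000 = 0.308
  TFR = 5 × 0.308 = 1.54
Difference = 4.31 − 1.54 = 2.77

2.77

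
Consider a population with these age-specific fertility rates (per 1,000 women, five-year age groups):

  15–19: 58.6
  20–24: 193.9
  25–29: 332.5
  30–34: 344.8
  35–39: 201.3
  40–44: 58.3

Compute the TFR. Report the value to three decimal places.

5.947

Sum of ASFRs = 58.6 + 193.9 + 332.5 + 344.8 + 201.3 + 58.3 = 1189.4
TFR = 5 × 1189.4 / 1000 = 5.947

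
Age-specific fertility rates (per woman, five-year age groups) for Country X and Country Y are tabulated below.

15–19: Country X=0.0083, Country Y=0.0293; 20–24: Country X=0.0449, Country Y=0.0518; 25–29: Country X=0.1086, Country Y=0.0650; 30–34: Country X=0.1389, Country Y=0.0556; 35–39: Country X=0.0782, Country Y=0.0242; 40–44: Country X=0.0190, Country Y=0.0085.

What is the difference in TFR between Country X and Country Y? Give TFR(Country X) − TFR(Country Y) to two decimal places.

Country X:
  Sum of ASFRs = 0.0083 + 0.0449 + 0.1086 + 0.1389 + 0.0782 + 0.0190 = 0.3979
  TFR = 5 × 0.3979 = 1.9895
Country Y:
  Sum of ASFRs = 0.0293 + 0.0518 + 0.0650 + 0.0556 + 0.0242 + 0.0085 = 0.2344
  TFR = 5 × 0.2344 = 1.172
Difference = 1.9895 − 1.172 = 0.8175

0.82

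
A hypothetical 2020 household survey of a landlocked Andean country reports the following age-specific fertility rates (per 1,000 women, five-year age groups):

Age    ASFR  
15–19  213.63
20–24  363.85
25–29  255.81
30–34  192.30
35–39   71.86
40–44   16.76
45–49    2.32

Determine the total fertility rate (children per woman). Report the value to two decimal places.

5.58

Sum of ASFRs = 213.63 + 363.85 + 255.81 + 192.30 + 71.86 + 16.76 + 2.32 = 1116.53
TFR = 5 × 1116.53 / 1000 = 5.58265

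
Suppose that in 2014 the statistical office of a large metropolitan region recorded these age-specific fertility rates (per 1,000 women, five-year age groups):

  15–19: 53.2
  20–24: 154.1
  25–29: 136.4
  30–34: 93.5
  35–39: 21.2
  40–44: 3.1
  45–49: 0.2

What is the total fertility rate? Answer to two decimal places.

2.31

Sum of ASFRs = 53.2 + 154.1 + 136.4 + 93.5 + 21.2 + 3.1 + 0.2 = 461.7
TFR = 5 × 461.7 / 1000 = 2.3085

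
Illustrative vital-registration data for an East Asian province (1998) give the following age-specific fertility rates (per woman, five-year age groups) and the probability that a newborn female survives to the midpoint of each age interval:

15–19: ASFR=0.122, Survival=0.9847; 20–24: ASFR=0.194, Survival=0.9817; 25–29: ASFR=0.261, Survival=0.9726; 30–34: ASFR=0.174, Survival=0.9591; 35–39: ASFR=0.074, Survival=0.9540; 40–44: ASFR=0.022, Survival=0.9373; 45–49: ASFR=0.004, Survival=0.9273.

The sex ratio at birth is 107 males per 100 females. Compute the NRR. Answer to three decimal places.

1.996

Proportion female at birth = 100 / (100 + 107) = 0.48309.
Weighting each age-specific rate by interval width and survival:
  15–19: 5 × 0.122 × 0.9847 = 0.60067
  20–24: 5 × 0.194 × 0.9817 = 0.95225
  25–29: 5 × 0.261 × 0.9726 = 1.26924
  30–34: 5 × 0.174 × 0.9591 = 0.83442
  35–39: 5 × 0.074 × 0.9540 = 0.35298
  40–44: 5 × 0.022 × 0.9373 = 0.10310
  45–49: 5 × 0.004 × 0.9273 = 0.01855
Sum = 4.13121
NRR = 0.48309 × 4.13121 = 1.99575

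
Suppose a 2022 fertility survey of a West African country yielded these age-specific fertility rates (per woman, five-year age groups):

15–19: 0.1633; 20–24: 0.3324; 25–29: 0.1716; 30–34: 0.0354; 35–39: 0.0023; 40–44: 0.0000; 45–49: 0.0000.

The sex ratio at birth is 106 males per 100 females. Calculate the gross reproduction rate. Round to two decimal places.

Proportion female at birth = 100 / (100 + 106) = 0.48544.
Sum of ASFRs = 0.1633 + 0.3324 + 0.1716 + 0.0354 + 0.0023 + 0.0000 + 0.0000 = 0.7050
TFR = 5 × 0.7050 = 3.525
GRR = 0.48544 × 3.525 = 1.71118

1.71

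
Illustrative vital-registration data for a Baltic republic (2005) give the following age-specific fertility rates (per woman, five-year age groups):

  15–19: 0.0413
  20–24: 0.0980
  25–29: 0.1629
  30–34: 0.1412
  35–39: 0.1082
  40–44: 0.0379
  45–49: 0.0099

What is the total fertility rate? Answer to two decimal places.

3.00

Sum of ASFRs = 0.0413 + 0.0980 + 0.1629 + 0.1412 + 0.1082 + 0.0379 + 0.0099 = 0.5994
TFR = 5 × 0.5994 = 2.997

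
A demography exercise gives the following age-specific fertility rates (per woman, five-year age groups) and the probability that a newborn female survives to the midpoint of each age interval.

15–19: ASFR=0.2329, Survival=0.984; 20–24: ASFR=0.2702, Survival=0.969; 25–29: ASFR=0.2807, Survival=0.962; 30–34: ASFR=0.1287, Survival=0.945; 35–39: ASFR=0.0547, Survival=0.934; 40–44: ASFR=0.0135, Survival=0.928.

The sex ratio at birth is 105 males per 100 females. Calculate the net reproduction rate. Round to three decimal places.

2.308

Proportion female at birth = 100 / (100 + 105) = 0.48780.
Each age group contributes 5 × ASFR × survival:
  15–19: 5 × 0.2329 × 0.984 = 1.14587
  20–24: 5 × 0.2702 × 0.969 = 1.30912
  25–29: 5 × 0.2807 × 0.962 = 1.35017
  30–34: 5 × 0.1287 × 0.945 = 0.60811
  35–39: 5 × 0.0547 × 0.934 = 0.25545
  40–44: 5 × 0.0135 × 0.928 = 0.06264
Sum = 4.73136
NRR = 0.48780 × 4.73136 = 2.30796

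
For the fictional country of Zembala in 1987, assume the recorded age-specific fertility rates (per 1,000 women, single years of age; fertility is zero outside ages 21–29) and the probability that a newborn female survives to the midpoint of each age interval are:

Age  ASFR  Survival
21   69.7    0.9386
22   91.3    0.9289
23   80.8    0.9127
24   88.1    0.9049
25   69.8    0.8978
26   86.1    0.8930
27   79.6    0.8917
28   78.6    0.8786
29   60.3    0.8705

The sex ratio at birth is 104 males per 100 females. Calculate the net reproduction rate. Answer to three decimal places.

0.312

Proportion female at birth = 100 / (100 + 104) = 0.49020.
Weighting each age-specific rate by interval width and survival:
  21: 1 × 69.7/1000 × 0.9386 = 0.06542
  22: 1 × 91.3/1000 × 0.9289 = 0.08481
  23: 1 × 80.8/1000 × 0.9127 = 0.07375
  24: 1 × 88.1/1000 × 0.9049 = 0.07972
  25: 1 × 69.8/1000 × 0.8978 = 0.06267
  26: 1 × 86.1/1000 × 0.8930 = 0.07689
  27: 1 × 79.6/1000 × 0.8917 = 0.07098
  28: 1 × 78.6/1000 × 0.8786 = 0.06906
  29: 1 × 60.3/1000 × 0.8705 = 0.05249
Sum = 0.63579
NRR = 0.49020 × 0.63579 = 0.31166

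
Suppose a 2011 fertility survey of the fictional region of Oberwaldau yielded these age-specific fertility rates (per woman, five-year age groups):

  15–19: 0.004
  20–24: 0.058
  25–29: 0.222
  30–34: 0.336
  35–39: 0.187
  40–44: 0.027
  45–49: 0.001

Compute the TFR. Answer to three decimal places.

4.175

Sum of ASFRs = 0.004 + 0.058 + 0.222 + 0.336 + 0.187 + 0.027 + 0.001 = 0.835
TFR = 5 × 0.835 = 4.175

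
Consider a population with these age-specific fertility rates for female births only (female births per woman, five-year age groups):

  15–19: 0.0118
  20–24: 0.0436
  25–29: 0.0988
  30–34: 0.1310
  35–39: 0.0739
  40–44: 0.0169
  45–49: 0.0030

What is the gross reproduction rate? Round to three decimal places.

Sum of female ASFRs = 0.0118 + 0.0436 + 0.0988 + 0.1310 + 0.0739 + 0.0169 + 0.0030 = 0.3790
GRR = 5 × 0.3790 = 1.895

1.895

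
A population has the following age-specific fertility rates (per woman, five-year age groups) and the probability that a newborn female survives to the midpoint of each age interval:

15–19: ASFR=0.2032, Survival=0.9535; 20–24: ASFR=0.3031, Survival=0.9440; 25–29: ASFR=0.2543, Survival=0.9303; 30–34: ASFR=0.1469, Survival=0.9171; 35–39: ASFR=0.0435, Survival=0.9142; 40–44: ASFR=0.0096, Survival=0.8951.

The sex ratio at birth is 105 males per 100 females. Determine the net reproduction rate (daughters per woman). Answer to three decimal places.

Proportion female at birth = 100 / (100 + 105) = 0.48780.
Per-age-group product (5 × ASFR × survival probability):
  15–19: 5 × 0.2032 × 0.9535 = 0.96876
  20–24: 5 × 0.3031 × 0.9440 = 1.43063
  25–29: 5 × 0.2543 × 0.9303 = 1.18288
  30–34: 5 × 0.1469 × 0.9171 = 0.67361
  35–39: 5 × 0.0435 × 0.9142 = 0.19884
  40–44: 5 × 0.0096 × 0.8951 = 0.04296
Sum = 4.49768
NRR = 0.48780 × 4.49768 = 2.19397

2.194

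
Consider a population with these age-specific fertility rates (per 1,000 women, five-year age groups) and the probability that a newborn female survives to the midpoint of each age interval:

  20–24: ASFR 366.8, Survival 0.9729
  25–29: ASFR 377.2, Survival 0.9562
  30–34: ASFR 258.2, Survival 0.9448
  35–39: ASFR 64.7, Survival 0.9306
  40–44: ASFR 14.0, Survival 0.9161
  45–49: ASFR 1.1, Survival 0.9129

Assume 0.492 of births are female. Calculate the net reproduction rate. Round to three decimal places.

2.547

Proportion female at birth = 0.492.
Survival-weighted fertility by age (5·fₓ·Sₓ):
  20–24: 5 × 366.8/1000 × 0.9729 = 1.78430
  25–29: 5 × 377.2/1000 × 0.9562 = 1.80339
  30–34: 5 × 258.2/1000 × 0.9448 = 1.21974
  35–39: 5 × 64.7/1000 × 0.9306 = 0.30105
  40–44: 5 × 14.0/1000 × 0.9161 = 0.06413
  45–49: 5 × 1.1/1000 × 0.9129 = 0.00502
Sum = 5.17763
NRR = 0.492 × 5.17763 = 2.54739
With NRR above 1 the population is above replacement fertility.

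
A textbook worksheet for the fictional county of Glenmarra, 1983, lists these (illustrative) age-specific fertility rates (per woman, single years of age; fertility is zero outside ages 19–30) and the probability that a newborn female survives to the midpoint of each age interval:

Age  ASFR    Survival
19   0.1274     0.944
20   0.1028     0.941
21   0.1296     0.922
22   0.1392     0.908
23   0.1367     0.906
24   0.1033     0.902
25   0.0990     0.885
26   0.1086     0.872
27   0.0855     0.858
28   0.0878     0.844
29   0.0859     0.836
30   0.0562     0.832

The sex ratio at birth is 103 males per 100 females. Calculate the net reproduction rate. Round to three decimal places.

Proportion female at birth = 100 / (100 + 103) = 0.49261.
Weighting each age-specific rate by interval width and survival:
  19: 1 × 0.1274 × 0.944 = 0.12027
  20: 1 × 0.1028 × 0.941 = 0.09673
  21: 1 × 0.1296 × 0.922 = 0.11949
  22: 1 × 0.1392 × 0.908 = 0.12639
  23: 1 × 0.1367 × 0.906 = 0.12385
  24: 1 × 0.1033 × 0.902 = 0.09318
  25: 1 × 0.0990 × 0.885 = 0.08762
  26: 1 × 0.1086 × 0.872 = 0.09470
  27: 1 × 0.0855 × 0.858 = 0.07336
  28: 1 × 0.0878 × 0.844 = 0.07410
  29: 1 × 0.0859 × 0.836 = 0.07181
  30: 1 × 0.0562 × 0.832 = 0.04676
Sum = 1.12826
NRR = 0.49261 × 1.12826 = 0.55579
An NRR under 1 implies long-run decline under these rates.

0.556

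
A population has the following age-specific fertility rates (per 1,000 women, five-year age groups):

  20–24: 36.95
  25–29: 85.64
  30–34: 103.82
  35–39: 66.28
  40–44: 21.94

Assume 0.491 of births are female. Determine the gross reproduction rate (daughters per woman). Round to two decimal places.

Proportion female at birth = 0.491.
Sum of ASFRs = 36.95 + 85.64 + 103.82 + 66.28 + 21.94 = 314.63
TFR = 5 × 314.63 / 1000 = 1.57315
GRR = 0.491 × 1.57315 = 0.77242

0.77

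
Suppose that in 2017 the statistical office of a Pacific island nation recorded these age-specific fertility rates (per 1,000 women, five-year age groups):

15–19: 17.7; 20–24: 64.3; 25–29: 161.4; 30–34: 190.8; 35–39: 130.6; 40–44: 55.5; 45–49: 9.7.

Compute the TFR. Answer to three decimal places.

3.150

Sum of ASFRs = 17.7 + 64.3 + 161.4 + 190.8 + 130.6 + 55.5 + 9.7 = 630.0
TFR = 5 × 630.0 / 1000 = 3.15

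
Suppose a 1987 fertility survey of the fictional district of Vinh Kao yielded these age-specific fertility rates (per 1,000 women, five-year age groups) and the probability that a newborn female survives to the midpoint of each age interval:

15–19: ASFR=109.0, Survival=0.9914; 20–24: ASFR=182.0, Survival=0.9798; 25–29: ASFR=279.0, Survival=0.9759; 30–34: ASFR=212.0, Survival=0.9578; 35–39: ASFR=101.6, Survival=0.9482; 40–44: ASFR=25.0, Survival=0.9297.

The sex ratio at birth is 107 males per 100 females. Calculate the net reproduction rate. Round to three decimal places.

Proportion female at birth = 100 / (100 + 107) = 0.48309.
Each age group contributes 5 × ASFR × survival:
  15–19: 5 × 109.0/1000 × 0.9914 = 0.54031
  20–24: 5 × 182.0/1000 × 0.9798 = 0.89162
  25–29: 5 × 279.0/1000 × 0.9759 = 1.36138
  30–34: 5 × 212.0/1000 × 0.9578 = 1.01527
  35–39: 5 × 101.6/1000 × 0.9482 = 0.48169
  40–44: 5 × 25.0/1000 × 0.9297 = 0.11621
Sum = 4.40648
NRR = 0.48309 × 4.40648 = 2.12873
NRR > 1, so each generation more than replaces itself.

2.129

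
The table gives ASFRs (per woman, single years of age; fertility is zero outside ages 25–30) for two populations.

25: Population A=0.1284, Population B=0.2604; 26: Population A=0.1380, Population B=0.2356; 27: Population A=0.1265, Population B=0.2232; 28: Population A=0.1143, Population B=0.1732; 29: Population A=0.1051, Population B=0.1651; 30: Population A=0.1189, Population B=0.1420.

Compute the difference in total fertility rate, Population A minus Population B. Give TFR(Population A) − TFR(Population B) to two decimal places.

-0.47

Population A:
  Sum of ASFRs = 0.1284 + 0.1380 + 0.1265 + 0.1143 + 0.1051 + 0.1189 = 0.7312
  TFR = 0.7312
Population B:
  Sum of ASFRs = 0.2604 + 0.2356 + 0.2232 + 0.1732 + 0.1651 + 0.1420 = 1.1995
  TFR = 1.1995
Difference = 0.7312 − 1.1995 = -0.4683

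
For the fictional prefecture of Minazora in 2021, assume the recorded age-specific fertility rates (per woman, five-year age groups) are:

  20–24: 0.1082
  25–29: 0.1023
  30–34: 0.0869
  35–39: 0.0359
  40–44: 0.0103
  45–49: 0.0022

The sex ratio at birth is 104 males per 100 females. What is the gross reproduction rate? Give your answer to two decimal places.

Proportion female at birth = 100 / (100 + 104) = 0.49020.
Sum of ASFRs = 0.1082 + 0.1023 + 0.0869 + 0.0359 + 0.0103 + 0.0022 = 0.3458
TFR = 5 × 0.3458 = 1.729
GRR = 0.49020 × 1.729 = 0.84756

0.85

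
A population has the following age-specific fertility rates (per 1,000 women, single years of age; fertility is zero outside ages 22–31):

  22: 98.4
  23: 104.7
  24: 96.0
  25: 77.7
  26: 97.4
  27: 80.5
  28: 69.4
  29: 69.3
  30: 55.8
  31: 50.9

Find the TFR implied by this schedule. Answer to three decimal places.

0.800

Sum of ASFRs = 98.4 + 104.7 + 96.0 + 77.7 + 97.4 + 80.5 + 69.4 + 69.3 + 55.8 + 50.9 = 800.1
TFR = 800.1 / 1000 = 0.8001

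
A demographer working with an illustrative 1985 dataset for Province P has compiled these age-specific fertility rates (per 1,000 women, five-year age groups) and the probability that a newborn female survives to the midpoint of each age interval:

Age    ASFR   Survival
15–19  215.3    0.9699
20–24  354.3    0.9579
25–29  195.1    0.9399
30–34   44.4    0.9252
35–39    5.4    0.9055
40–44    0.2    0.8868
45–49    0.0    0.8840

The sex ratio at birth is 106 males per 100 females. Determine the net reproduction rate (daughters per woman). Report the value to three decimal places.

Proportion female at birth = 100 / (100 + 106) = 0.48544.
Each age group contributes 5 × ASFR × survival:
  15–19: 5 × 215.3/1000 × 0.9699 = 1.04410
  20–24: 5 × 354.3/1000 × 0.9579 = 1.69692
  25–29: 5 × 195.1/1000 × 0.9399 = 0.91687
  30–34: 5 × 44.4/1000 × 0.9252 = 0.20539
  35–39: 5 × 5.4/1000 × 0.9055 = 0.02445
  40–44: 5 × 0.2/1000 × 0.8868 = 0.00089
  45–49: 5 × 0.0/1000 × 0.8840 = 0.00000
Sum = 3.88862
NRR = 0.48544 × 3.88862 = 1.88769
NRR > 1, so each generation more than replaces itself.

1.888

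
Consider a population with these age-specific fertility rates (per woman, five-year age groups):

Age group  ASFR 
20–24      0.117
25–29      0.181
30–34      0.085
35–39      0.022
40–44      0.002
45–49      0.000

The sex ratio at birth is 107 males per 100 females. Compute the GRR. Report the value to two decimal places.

0.98

Proportion female at birth = 100 / (100 + 107) = 0.48309.
Sum of ASFRs = 0.117 + 0.181 + 0.085 + 0.022 + 0.002 + 0.000 = 0.407
TFR = 5 × 0.407 = 2.035
GRR = 0.48309 × 2.035 = 0.98309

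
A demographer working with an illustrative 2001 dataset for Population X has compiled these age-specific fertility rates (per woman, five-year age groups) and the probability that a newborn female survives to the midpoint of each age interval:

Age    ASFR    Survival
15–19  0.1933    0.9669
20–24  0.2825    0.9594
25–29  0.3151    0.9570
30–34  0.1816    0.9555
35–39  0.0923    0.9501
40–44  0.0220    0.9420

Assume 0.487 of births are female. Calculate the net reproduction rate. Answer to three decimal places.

Proportion female at birth = 0.487.
Survival-weighted fertility by age (5·fₓ·Sₓ):
  15–19: 5 × 0.1933 × 0.9669 = 0.93451
  20–24: 5 × 0.2825 × 0.9594 = 1.35515
  25–29: 5 × 0.3151 × 0.9570 = 1.50775
  30–34: 5 × 0.1816 × 0.9555 = 0.86759
  35–39: 5 × 0.0923 × 0.9501 = 0.43847
  40–44: 5 × 0.0220 × 0.9420 = 0.10362
Sum = 5.20709
NRR = 0.487 × 5.20709 = 2.53585

2.536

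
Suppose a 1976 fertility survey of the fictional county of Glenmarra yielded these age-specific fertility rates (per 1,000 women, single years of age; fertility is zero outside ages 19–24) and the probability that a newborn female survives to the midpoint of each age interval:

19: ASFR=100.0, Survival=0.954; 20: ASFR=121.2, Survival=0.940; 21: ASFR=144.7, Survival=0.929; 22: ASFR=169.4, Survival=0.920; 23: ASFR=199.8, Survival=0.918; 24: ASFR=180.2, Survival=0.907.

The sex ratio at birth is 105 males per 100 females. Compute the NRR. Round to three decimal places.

Proportion female at birth = 100 / (100 + 105) = 0.48780.
Survival-weighted fertility by age (1·fₓ·Sₓ):
  19: 1 × 100.0/1000 × 0.954 = 0.09540
  20: 1 × 121.2/1000 × 0.940 = 0.11393
  21: 1 × 144.7/1000 × 0.929 = 0.13443
  22: 1 × 169.4/1000 × 0.920 = 0.15585
  23: 1 × 199.8/1000 × 0.918 = 0.18342
  24: 1 × 180.2/1000 × 0.907 = 0.16344
Sum = 0.84647
NRR = 0.48780 × 0.84647 = 0.41291
NRR < 1, so the cohort does not fully replace itself.

0.413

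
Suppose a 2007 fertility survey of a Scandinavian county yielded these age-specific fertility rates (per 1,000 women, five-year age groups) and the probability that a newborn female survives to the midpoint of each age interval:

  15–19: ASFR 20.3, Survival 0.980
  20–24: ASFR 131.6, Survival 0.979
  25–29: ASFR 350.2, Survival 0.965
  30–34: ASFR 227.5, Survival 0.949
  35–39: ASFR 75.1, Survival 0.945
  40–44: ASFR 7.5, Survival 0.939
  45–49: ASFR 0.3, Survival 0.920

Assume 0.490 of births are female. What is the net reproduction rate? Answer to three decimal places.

Proportion female at birth = 0.490.
Each age group contributes 5 × ASFR × survival:
  15–19: 5 × 20.3/1000 × 0.980 = 0.09947
  20–24: 5 × 131.6/1000 × 0.979 = 0.64418
  25–29: 5 × 350.2/1000 × 0.965 = 1.68972
  30–34: 5 × 227.5/1000 × 0.949 = 1.07949
  35–39: 5 × 75.1/1000 × 0.945 = 0.35485
  40–44: 5 × 7.5/1000 × 0.939 = 0.03521
  45–49: 5 × 0.3/1000 × 0.920 = 0.00138
Sum = 3.90430
NRR = 0.490 × 3.90430 = 1.91311

1.913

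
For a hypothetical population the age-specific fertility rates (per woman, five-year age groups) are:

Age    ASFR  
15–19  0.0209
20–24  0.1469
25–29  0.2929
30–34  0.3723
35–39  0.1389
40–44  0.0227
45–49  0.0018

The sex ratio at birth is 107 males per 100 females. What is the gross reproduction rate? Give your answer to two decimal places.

Proportion female at birth = 100 / (100 + 107) = 0.48309.
Sum of ASFRs = 0.0209 + 0.1469 + 0.2929 + 0.3723 + 0.1389 + 0.0227 + 0.0018 = 0.9964
TFR = 5 × 0.9964 = 4.982
GRR = 0.48309 × 4.982 = 2.40675

2.41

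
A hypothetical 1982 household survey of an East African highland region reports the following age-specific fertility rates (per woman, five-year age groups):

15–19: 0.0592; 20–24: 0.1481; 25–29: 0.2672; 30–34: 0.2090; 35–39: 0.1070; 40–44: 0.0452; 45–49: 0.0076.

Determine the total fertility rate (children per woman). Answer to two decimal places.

Sum of ASFRs = 0.0592 + 0.1481 + 0.2672 + 0.2090 + 0.1070 + 0.0452 + 0.0076 = 0.8433
TFR = 5 × 0.8433 = 4.2165

4.22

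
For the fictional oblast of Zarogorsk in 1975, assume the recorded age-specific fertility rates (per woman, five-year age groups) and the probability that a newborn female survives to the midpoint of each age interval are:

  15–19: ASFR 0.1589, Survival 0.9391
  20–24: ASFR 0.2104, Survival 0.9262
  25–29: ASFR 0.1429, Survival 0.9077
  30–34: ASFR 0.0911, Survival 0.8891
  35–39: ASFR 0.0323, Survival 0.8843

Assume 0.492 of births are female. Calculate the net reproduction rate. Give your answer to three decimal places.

1.435

Proportion female at birth = 0.492.
Each age group contributes 5 × ASFR × survival:
  15–19: 5 × 0.1589 × 0.9391 = 0.74611
  20–24: 5 × 0.2104 × 0.9262 = 0.97436
  25–29: 5 × 0.1429 × 0.9077 = 0.64855
  30–34: 5 × 0.0911 × 0.8891 = 0.40499
  35–39: 5 × 0.0323 × 0.8843 = 0.14281
Sum = 2.91682
NRR = 0.492 × 2.91682 = 1.43508
With NRR above 1 the population is above replacement fertility.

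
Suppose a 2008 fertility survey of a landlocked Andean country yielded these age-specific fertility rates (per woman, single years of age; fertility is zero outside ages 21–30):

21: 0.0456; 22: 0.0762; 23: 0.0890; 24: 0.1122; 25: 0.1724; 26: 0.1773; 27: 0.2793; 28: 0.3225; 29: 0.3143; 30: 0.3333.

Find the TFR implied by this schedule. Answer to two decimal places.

1.92

Sum of ASFRs = 0.0456 + 0.0762 + 0.0890 + 0.1122 + 0.1724 + 0.1773 + 0.2793 + 0.3225 + 0.3143 + 0.3333 = 1.9221
TFR = 1.9221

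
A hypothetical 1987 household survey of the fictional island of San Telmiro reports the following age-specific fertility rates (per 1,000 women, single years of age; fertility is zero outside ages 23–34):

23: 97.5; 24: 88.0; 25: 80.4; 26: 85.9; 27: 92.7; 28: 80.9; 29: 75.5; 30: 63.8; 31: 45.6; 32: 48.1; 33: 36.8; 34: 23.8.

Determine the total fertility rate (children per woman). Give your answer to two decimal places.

0.82

Sum of ASFRs = 97.5 + 88.0 + 80.4 + 85.9 + 92.7 + 80.9 + 75.5 + 63.8 + 45.6 + 48.1 + 36.8 + 23.8 = 819.0
TFR = 819.0 / 1000 = 0.819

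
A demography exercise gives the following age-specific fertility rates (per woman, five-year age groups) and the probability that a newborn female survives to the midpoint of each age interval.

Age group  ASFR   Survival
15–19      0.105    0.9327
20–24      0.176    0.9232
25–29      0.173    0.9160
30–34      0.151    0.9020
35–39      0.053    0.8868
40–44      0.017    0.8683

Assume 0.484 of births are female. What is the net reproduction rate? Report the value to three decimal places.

Proportion female at birth = 0.484.
Per-age-group product (5 × ASFR × survival probability):
  15–19: 5 × 0.105 × 0.9327 = 0.48967
  20–24: 5 × 0.176 × 0.9232 = 0.81242
  25–29: 5 × 0.173 × 0.9160 = 0.79234
  30–34: 5 × 0.151 × 0.9020 = 0.68101
  35–39: 5 × 0.053 × 0.8868 = 0.23500
  40–44: 5 × 0.017 × 0.8683 = 0.07381
Sum = 3.08425
NRR = 0.484 × 3.08425 = 1.49278

1.493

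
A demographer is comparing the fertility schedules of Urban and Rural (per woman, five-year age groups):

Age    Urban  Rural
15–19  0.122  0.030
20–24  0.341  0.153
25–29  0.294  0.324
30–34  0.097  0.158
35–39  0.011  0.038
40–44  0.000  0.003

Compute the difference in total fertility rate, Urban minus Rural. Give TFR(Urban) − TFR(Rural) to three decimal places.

0.795

Urban:
  Sum of ASFRs = 0.122 + 0.341 + 0.294 + 0.097 + 0.011 + 0.000 = 0.865
  TFR = 5 × 0.865 = 4.325
Rural:
  Sum of ASFRs = 0.030 + 0.153 + 0.324 + 0.158 + 0.038 + 0.003 = 0.706
  TFR = 5 × 0.706 = 3.53
Difference = 4.325 − 3.53 = 0.795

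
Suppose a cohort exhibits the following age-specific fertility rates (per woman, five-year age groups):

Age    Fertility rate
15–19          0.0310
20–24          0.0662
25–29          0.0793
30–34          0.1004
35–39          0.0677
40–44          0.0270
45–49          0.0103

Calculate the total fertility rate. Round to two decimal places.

1.91

Sum of ASFRs = 0.0310 + 0.0662 + 0.0793 + 0.1004 + 0.0677 + 0.0270 + 0.0103 = 0.3819
TFR = 5 × 0.3819 = 1.9095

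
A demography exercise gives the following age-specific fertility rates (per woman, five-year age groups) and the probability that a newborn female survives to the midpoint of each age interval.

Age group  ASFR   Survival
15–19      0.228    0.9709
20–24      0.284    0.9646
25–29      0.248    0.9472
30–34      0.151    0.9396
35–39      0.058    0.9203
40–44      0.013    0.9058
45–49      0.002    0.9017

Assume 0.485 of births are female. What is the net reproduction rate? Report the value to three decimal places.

2.277

Proportion female at birth = 0.485.
Survival-weighted fertility by age (5·fₓ·Sₓ):
  15–19: 5 × 0.228 × 0.9709 = 1.10683
  20–24: 5 × 0.284 × 0.9646 = 1.36973
  25–29: 5 × 0.248 × 0.9472 = 1.17453
  30–34: 5 × 0.151 × 0.9396 = 0.70940
  35–39: 5 × 0.058 × 0.9203 = 0.26689
  40–44: 5 × 0.013 × 0.9058 = 0.05888
  45–49: 5 × 0.002 × 0.9017 = 0.00902
Sum = 4.69528
NRR = 0.485 × 4.69528 = 2.27721
With NRR above 1 the population is above replacement fertility.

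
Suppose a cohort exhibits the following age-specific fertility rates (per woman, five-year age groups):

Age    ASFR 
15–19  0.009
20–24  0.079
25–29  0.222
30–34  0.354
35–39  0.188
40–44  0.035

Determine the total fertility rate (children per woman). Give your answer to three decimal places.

4.435

Sum of ASFRs = 0.009 + 0.079 + 0.222 + 0.354 + 0.188 + 0.035 = 0.887
TFR = 5 × 0.887 = 4.435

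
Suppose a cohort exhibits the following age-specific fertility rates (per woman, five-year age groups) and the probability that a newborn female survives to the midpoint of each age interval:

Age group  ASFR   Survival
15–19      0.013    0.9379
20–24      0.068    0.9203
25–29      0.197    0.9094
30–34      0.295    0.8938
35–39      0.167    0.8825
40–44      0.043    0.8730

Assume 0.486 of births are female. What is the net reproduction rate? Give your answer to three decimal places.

Proportion female at birth = 0.486.
Weighting each age-specific rate by interval width and survival:
  15–19: 5 × 0.013 × 0.9379 = 0.06096
  20–24: 5 × 0.068 × 0.9203 = 0.31290
  25–29: 5 × 0.197 × 0.9094 = 0.89576
  30–34: 5 × 0.295 × 0.8938 = 1.31836
  35–39: 5 × 0.167 × 0.8825 = 0.73689
  40–44: 5 × 0.043 × 0.8730 = 0.18770
Sum = 3.51257
NRR = 0.486 × 3.51257 = 1.70711
With NRR above 1 the population is above replacement fertility.

1.707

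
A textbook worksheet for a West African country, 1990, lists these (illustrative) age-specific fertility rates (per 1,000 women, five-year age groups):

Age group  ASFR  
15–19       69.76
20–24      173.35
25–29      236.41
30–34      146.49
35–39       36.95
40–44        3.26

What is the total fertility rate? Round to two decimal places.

3.33

Sum of ASFRs = 69.76 + 173.35 + 236.41 + 146.49 + 36.95 + 3.26 = 666.22
TFR = 5 × 666.22 / 1000 = 3.3311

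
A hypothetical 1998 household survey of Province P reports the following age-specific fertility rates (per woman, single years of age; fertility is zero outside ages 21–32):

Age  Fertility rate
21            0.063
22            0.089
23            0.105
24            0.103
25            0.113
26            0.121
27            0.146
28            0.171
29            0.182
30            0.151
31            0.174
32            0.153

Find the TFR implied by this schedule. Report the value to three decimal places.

Sum of ASFRs = 0.063 + 0.089 + 0.105 + 0.103 + 0.113 + 0.121 + 0.146 + 0.171 + 0.182 + 0.151 + 0.174 + 0.153 = 1.571
TFR = 1.571

1.571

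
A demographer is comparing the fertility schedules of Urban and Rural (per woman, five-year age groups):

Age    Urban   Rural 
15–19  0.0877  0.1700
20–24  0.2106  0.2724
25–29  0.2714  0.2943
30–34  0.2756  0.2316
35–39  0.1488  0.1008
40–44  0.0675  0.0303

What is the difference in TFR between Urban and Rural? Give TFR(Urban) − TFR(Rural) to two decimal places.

Urban:
  Sum of ASFRs = 0.0877 + 0.2106 + 0.2714 + 0.2756 + 0.1488 + 0.0675 = 1.0616
  TFR = 5 × 1.0616 = 5.308
Rural:
  Sum of ASFRs = 0.1700 + 0.2724 + 0.2943 + 0.2316 + 0.1008 + 0.0303 = 1.0994
  TFR = 5 × 1.0994 = 5.497
Difference = 5.308 − 5.497 = -0.189

-0.19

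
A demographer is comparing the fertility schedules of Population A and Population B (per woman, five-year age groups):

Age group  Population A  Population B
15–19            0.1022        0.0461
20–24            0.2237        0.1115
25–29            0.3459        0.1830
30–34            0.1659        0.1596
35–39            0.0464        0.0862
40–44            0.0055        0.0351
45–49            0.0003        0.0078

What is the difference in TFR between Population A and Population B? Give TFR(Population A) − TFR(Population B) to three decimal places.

1.303

Population A:
  Sum of ASFRs = 0.1022 + 0.2237 + 0.3459 + 0.1659 + 0.0464 + 0.0055 + 0.0003 = 0.8899
  TFR = 5 × 0.8899 = 4.4495
Population B:
  Sum of ASFRs = 0.0461 + 0.1115 + 0.1830 + 0.1596 + 0.0862 + 0.0351 + 0.0078 = 0.6293
  TFR = 5 × 0.6293 = 3.1465
Difference = 4.4495 − 3.1465 = 1.303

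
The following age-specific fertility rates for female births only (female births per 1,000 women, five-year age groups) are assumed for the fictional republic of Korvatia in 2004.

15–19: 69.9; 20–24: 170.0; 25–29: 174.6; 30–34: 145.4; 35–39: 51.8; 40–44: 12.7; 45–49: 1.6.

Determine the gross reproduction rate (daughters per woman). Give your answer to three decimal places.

3.130

Sum of female ASFRs = 69.9 + 170.0 + 174.6 + 145.4 + 51.8 + 12.7 + 1.6 = 626.0
GRR = 5 × 626.0 / 1000 = 3.13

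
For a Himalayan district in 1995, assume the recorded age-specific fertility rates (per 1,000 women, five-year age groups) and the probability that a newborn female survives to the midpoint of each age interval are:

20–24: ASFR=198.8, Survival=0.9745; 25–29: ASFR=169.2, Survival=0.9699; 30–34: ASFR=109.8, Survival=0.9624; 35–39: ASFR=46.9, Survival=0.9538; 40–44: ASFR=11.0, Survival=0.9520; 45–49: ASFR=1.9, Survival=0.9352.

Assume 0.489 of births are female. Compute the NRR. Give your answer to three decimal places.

Proportion female at birth = 0.489.
Per-age-group product (5 × ASFR × survival probability):
  20–24: 5 × 198.8/1000 × 0.9745 = 0.96865
  25–29: 5 × 169.2/1000 × 0.9699 = 0.82054
  30–34: 5 × 109.8/1000 × 0.9624 = 0.52836
  35–39: 5 × 46.9/1000 × 0.9538 = 0.22367
  40–44: 5 × 11.0/1000 × 0.9520 = 0.05236
  45–49: 5 × 1.9/1000 × 0.9352 = 0.00888
Sum = 2.60246
NRR = 0.489 × 2.60246 = 1.27260
NRR > 1, so each generation more than replaces itself.

1.273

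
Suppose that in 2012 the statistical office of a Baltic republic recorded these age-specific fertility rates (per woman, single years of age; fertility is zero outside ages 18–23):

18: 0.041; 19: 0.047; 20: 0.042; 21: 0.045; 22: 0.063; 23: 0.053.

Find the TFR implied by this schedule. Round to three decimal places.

0.291

Sum of ASFRs = 0.041 + 0.047 + 0.042 + 0.045 + 0.063 + 0.053 = 0.291
TFR = 0.291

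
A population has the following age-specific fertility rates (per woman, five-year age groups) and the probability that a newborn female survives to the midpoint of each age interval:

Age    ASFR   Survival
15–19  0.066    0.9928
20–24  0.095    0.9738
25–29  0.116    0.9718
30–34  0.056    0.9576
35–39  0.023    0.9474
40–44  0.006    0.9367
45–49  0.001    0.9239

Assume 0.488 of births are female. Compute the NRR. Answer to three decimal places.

Proportion female at birth = 0.488.
Weighting each age-specific rate by interval width and survival:
  15–19: 5 × 0.066 × 0.9928 = 0.32762
  20–24: 5 × 0.095 × 0.9738 = 0.46256
  25–29: 5 × 0.116 × 0.9718 = 0.56364
  30–34: 5 × 0.056 × 0.9576 = 0.26813
  35–39: 5 × 0.023 × 0.9474 = 0.10895
  40–44: 5 × 0.006 × 0.9367 = 0.02810
  45–49: 5 × 0.001 × 0.9239 = 0.00462
Sum = 1.76362
NRR = 0.488 × 1.76362 = 0.86065
With NRR below 1 the population is below replacement fertility.

0.861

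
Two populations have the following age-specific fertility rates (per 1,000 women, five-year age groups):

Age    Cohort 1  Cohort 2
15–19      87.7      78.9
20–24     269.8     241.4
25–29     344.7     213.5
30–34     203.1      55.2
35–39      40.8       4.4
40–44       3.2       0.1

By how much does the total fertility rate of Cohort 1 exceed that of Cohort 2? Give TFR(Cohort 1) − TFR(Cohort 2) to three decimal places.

Cohort 1:
  Sum of ASFRs = 87.7 + 269.8 + 344.7 + 203.1 + 40.8 + 3.2 = 949.3
  TFR = 5 × 949.3 / 1000 = 4.7465
Cohort 2:
  Sum of ASFRs = 78.9 + 241.4 + 213.5 + 55.2 + 4.4 + 0.1 = 593.5
  TFR = 5 × 593.5 / 1000 = 2.9675
Difference = 4.7465 − 2.9675 = 1.779

1.779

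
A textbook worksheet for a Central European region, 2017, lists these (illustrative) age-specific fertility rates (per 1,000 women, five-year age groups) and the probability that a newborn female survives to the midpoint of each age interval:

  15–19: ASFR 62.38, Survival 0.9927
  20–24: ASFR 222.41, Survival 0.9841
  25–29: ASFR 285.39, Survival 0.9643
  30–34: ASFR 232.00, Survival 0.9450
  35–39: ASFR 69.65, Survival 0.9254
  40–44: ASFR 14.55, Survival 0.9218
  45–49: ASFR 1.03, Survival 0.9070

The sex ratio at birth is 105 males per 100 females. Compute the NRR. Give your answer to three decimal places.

2.083

Proportion female at birth = 100 / (100 + 105) = 0.48780.
Weighting each age-specific rate by interval width and survival:
  15–19: 5 × 62.38/1000 × 0.9927 = 0.30962
  20–24: 5 × 222.41/1000 × 0.9841 = 1.09437
  25–29: 5 × 285.39/1000 × 0.9643 = 1.37601
  30–34: 5 × 232.00/1000 × 0.9450 = 1.09620
  35–39: 5 × 69.65/1000 × 0.9254 = 0.32227
  40–44: 5 × 14.55/1000 × 0.9218 = 0.06706
  45–49: 5 × 1.03/1000 × 0.9070 = 0.00467
Sum = 4.27020
NRR = 0.48780 × 4.27020 = 2.08300
An NRR exceeding 1 indicates intrinsic growth under these rates.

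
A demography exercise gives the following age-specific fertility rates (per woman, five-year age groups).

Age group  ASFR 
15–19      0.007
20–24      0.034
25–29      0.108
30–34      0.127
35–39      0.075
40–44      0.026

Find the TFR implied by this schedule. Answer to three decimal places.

Sum of ASFRs = 0.007 + 0.034 + 0.108 + 0.127 + 0.075 + 0.026 = 0.377
TFR = 5 × 0.377 = 1.885

1.885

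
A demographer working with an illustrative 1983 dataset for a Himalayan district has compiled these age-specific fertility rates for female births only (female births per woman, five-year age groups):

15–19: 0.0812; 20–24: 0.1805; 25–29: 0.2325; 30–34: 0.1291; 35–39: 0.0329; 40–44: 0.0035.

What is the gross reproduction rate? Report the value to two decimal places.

3.30

Sum of female ASFRs = 0.0812 + 0.1805 + 0.2325 + 0.1291 + 0.0329 + 0.0035 = 0.6597
GRR = 5 × 0.6597 = 3.2985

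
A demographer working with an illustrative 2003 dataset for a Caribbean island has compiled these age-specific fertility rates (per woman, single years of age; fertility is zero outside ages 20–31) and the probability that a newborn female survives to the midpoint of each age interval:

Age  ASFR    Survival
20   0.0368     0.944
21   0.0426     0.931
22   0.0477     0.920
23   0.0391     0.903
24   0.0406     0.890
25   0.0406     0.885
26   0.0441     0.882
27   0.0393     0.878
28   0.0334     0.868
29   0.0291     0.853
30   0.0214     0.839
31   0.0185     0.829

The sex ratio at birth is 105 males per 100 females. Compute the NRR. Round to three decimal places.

Proportion female at birth = 100 / (100 + 105) = 0.48780.
Weighting each age-specific rate by interval width and survival:
  20: 1 × 0.0368 × 0.944 = 0.03474
  21: 1 × 0.0426 × 0.931 = 0.03966
  22: 1 × 0.0477 × 0.920 = 0.04388
  23: 1 × 0.0391 × 0.903 = 0.03531
  24: 1 × 0.0406 × 0.890 = 0.03613
  25: 1 × 0.0406 × 0.885 = 0.03593
  26: 1 × 0.0441 × 0.882 = 0.03890
  27: 1 × 0.0393 × 0.878 = 0.03451
  28: 1 × 0.0334 × 0.868 = 0.02899
  29: 1 × 0.0291 × 0.853 = 0.02482
  30: 1 × 0.0214 × 0.839 = 0.01795
  31: 1 × 0.0185 × 0.829 = 0.01534
Sum = 0.38616
NRR = 0.48780 × 0.38616 = 0.18837

0.188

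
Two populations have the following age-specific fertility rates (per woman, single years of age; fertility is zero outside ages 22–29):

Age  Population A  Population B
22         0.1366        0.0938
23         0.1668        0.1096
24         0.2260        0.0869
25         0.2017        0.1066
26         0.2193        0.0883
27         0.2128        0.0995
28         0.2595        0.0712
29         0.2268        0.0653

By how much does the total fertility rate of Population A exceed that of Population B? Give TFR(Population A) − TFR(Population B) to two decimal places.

Population A:
  Sum of ASFRs = 0.1366 + 0.1668 + 0.2260 + 0.2017 + 0.2193 + 0.2128 + 0.2595 + 0.2268 = 1.6495
  TFR = 1.6495
Population B:
  Sum of ASFRs = 0.0938 + 0.1096 + 0.0869 + 0.1066 + 0.0883 + 0.0995 + 0.0712 + 0.0653 = 0.7212
  TFR = 0.7212
Difference = 1.6495 − 0.7212 = 0.9283

0.93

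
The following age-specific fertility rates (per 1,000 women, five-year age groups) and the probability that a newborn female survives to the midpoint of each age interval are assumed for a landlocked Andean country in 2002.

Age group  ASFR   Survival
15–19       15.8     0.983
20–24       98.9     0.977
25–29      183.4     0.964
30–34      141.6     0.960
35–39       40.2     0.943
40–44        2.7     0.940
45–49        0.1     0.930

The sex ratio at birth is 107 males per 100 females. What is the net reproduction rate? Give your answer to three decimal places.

Proportion female at birth = 100 / (100 + 107) = 0.48309.
Survival-weighted fertility by age (5·fₓ·Sₓ):
  15–19: 5 × 15.8/1000 × 0.983 = 0.07766
  20–24: 5 × 98.9/1000 × 0.977 = 0.48313
  25–29: 5 × 183.4/1000 × 0.964 = 0.88399
  30–34: 5 × 141.6/1000 × 0.960 = 0.67968
  35–39: 5 × 40.2/1000 × 0.943 = 0.18954
  40–44: 5 × 2.7/1000 × 0.940 = 0.01269
  45–49: 5 × 0.1/1000 × 0.930 = 0.00047
Sum = 2.32716
NRR = 0.48309 × 2.32716 = 1.12423
NRR > 1, so each generation more than replaces itself.

1.124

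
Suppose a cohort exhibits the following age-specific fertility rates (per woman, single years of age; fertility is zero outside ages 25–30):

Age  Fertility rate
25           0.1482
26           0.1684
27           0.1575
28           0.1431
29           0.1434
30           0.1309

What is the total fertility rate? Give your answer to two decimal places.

Sum of ASFRs = 0.1482 + 0.1684 + 0.1575 + 0.1431 + 0.1434 + 0.1309 = 0.8915
TFR = 0.8915

0.89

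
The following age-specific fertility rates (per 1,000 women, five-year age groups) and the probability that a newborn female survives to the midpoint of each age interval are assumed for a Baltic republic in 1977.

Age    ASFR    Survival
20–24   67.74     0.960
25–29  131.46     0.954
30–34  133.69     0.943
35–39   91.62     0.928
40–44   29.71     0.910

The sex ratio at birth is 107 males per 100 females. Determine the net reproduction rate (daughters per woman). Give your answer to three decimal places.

Proportion female at birth = 100 / (100 + 107) = 0.48309.
Survival-weighted fertility by age (5·fₓ·Sₓ):
  20–24: 5 × 67.74/1000 × 0.960 = 0.32515
  25–29: 5 × 131.46/1000 × 0.954 = 0.62706
  30–34: 5 × 133.69/1000 × 0.943 = 0.63035
  35–39: 5 × 91.62/1000 × 0.928 = 0.42512
  40–44: 5 × 29.71/1000 × 0.910 = 0.13518
Sum = 2.14286
NRR = 0.48309 × 2.14286 = 1.03519

1.035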